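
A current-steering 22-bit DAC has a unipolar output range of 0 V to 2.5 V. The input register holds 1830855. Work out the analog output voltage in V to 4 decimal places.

1.0913 V

LSB = 2.5 V / 2^22 = 0.60 µV.
V_out = 0 + 1830855 × 5.96046e-07 V = 1.09127 V.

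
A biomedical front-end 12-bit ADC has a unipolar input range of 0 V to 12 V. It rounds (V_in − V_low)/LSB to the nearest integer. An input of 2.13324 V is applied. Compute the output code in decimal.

code 728

Full-scale span = 12 V; LSB = 12/2^12 = 2.930 mV.
(2.13324 − 0) / 0.00292969 = 728.146 LSBs.
round(728.146) = 728.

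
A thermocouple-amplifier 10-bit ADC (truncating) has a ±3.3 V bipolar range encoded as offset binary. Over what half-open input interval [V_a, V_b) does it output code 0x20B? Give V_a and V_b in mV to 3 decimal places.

[70.898 mV, 77.344 mV)

LSB = 6.6/2^10 = 6.445 mV.
Code 0x20B = 523 decimal.
V_a = V_low + 523·LSB = 0.0708984 V; V_b = V_low + 524·LSB = 0.0773438 V.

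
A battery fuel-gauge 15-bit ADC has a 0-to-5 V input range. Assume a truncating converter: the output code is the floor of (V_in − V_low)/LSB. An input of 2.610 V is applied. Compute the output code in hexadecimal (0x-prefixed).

With 32768 levels over 5 V, one step is 152.59 µV.
(V_in − V_low)/LSB = (2.610 − 0) / 0.000152588 = 17104.896.
Floor → code 17104.
In hexadecimal (0x-prefixed): 0x42D0.

code 0x42D0 (decimal 17104)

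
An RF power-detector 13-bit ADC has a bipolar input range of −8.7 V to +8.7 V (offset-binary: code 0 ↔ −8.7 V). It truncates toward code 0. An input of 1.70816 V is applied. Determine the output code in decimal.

LSB = 17.4 V / 8192 = 2.124 mV.
Input sits at 4900.210 steps above V_low.
Floor → code 4900.

code 4900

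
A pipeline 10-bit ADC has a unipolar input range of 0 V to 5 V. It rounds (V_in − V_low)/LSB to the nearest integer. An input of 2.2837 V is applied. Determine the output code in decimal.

With 1024 levels over 5 V, one step is 4.883 mV.
(2.2837 − 0) / 0.00488281 = 467.702 LSBs.
So the output code is 468.

code 468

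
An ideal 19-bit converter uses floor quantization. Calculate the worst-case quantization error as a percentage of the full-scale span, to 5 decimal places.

Truncating → worst-case error = 1 LSB = V_FS/2^19, so 100/524288 = 0.000190735 % of full scale.

0.00019 %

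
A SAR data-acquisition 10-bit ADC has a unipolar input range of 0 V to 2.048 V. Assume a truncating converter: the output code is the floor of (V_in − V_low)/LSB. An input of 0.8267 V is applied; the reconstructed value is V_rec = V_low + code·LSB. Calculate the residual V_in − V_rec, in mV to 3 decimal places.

0.700 mV

LSB = 2.048/2^10 = 2.000 mV.
(V_in − V_low)/LSB = (0.8267 − 0)/0.002 = 413.3500 → code 413 (floor).
V_rec = 0 + 413·0.002 = 0.826 V.
Error = 0.8267 − 0.826 = 0.0007 V = 0.700 mV.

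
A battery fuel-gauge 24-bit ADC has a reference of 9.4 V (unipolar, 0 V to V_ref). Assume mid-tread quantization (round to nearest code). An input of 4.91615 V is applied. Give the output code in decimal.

With 16777216 levels over 9.4 V, one step is 0.56 µV.
(V_in − V_low)/LSB = (4.91615 − 0) / 5.60284e-07 = 8774394.727.
round(8774394.727) = 8774395.

code 8774395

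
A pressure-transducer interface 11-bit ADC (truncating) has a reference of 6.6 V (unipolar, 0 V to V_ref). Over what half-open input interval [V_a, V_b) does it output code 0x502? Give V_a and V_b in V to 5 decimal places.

LSB = 6.6/2^11 = 3.223 mV.
Code 0x502 = 1282 decimal.
V_a = V_low + 1282·LSB = 4.13145 V; V_b = V_low + 1283·LSB = 4.13467 V.

[4.13145 V, 4.13467 V)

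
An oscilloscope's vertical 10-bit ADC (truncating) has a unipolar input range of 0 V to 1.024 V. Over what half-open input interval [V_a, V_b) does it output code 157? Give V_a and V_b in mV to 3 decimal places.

[157.000 mV, 158.000 mV)

LSB = 1.024/2^10 = 1.000 mV.
V_a = V_low + 157·LSB = 0.157 V; V_b = V_low + 158·LSB = 0.158 V.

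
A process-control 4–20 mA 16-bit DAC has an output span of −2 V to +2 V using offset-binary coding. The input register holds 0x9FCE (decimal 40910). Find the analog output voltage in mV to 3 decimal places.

LSB = 4 V / 2^16 = 61.04 µV.
Code 0x9FCE = 40910 decimal.
V_out = (−2) + 40910 × 6.10352e-05 V = 0.496948 V.
= 496.948 mV.

496.948 mV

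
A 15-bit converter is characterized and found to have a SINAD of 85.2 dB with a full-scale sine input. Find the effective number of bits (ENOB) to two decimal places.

ENOB = (SINAD − 1.76) / 6.02 = (85.2 − 1.76)/6.02 = 13.860.

13.86 bits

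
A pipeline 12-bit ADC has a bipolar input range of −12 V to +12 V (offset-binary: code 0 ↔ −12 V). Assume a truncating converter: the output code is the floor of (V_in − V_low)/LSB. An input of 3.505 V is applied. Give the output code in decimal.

code 2646

Full-scale span = 24 V; LSB = 24/2^12 = 5.859 mV.
Input sits at 2646.187 steps above V_low.
Floor → code 2646.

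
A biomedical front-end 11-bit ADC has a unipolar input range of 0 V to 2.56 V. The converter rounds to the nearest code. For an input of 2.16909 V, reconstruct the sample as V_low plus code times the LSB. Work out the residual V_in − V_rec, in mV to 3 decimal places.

0.340 mV

One LSB is 2.56 V / 2048 = 1.250 mV.
(2.16909 − 0)/0.00125 = 1735.2720; round gives code 1735.
Code 1735 maps back to 0 + 1735×0.00125 V = 2.16875 V.
Error = 2.16909 − 2.16875 = 0.00034 V = 0.340 mV.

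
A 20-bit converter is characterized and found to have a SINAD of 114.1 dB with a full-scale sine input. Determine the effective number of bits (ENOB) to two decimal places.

18.66 bits

ENOB = (SINAD − 1.76) / 6.02 = (114.1 − 1.76)/6.02 = 18.661.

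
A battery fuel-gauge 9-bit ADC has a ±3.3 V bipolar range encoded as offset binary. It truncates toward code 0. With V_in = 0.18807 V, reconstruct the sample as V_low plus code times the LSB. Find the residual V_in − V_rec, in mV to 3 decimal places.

7.601 mV

Step size: 6.6 V ÷ 2^9 = 12.891 mV.
(0.18807 − (−3.3))/0.0128906 = 270.5897; ⌊·⌋ gives code 270.
Reconstructed: 0.18046875 V.
Error = 0.18807 − 0.18046875 = 0.00760125 V = 7.601 mV.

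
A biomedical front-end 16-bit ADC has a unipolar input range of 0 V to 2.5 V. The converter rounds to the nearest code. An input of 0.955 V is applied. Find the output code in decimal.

LSB = 2.5 V / 65536 = 38.15 µV.
Input sits at 25034.752 steps above V_low.
Round → code 25035.

code 25035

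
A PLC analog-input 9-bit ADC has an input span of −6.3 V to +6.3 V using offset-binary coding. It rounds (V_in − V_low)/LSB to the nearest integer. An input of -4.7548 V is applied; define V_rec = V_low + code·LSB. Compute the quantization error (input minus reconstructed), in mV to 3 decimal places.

-5.191 mV

LSB = 12.6/2^9 = 24.609 mV.
(V_in − V_low)/LSB = (-4.7548 − (−6.3))/0.0246094 = 62.7891 → code 63 (round).
V_rec = (−6.3) + 63·0.0246094 = -4.7496094 V.
Difference: -0.00519062 V → -5.191 mV.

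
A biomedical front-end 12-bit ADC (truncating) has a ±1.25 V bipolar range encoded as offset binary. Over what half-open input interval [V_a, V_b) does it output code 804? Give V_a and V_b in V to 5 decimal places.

[-0.75928 V, -0.75867 V)

LSB = 2.5/2^12 = 0.610 mV.
V_a = V_low + 804·LSB = -0.759277 V; V_b = V_low + 805·LSB = -0.758667 V.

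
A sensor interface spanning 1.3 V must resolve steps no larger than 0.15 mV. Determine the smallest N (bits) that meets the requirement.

Number of steps required ≥ 1.3 V / 0.15 mV = 8666.67.
Need 2^N ≥ 8666.67; 2^13 = 8192, 2^14 = 16384.
Minimum N = 14.

14 bits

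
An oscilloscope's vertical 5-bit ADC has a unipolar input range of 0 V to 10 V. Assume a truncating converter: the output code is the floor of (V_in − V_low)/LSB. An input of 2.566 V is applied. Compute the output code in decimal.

code 8

Full-scale span = 10 V; LSB = 10/2^5 = 312.500 mV.
(V_in − V_low)/LSB = (2.566 − 0) / 0.3125 = 8.211.
So the output code is 8.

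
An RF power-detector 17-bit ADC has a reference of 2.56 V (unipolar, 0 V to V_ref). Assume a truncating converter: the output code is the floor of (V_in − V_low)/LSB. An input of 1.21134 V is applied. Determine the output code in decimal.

With 131072 levels over 2.56 V, one step is 19.53 µV.
(1.21134 − 0) / 1.95313e-05 = 62020.608 LSBs.
So the output code is 62020.

code 62020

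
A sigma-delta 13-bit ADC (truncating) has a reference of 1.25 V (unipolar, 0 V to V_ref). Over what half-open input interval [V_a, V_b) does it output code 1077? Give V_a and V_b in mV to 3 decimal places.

[164.337 mV, 164.490 mV)

LSB = 1.25/2^13 = 152.59 µV.
V_a = V_low + 1077·LSB = 0.164337 V; V_b = V_low + 1078·LSB = 0.16449 V.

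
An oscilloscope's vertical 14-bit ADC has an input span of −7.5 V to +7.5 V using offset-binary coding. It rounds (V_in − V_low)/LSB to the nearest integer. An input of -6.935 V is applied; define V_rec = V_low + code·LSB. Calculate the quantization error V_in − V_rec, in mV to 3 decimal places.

Step size: 15 V ÷ 2^14 = 0.916 mV.
(V_in − V_low)/LSB = (-6.935 − (−7.5))/0.000915527 = 617.1307 → code 617 (round).
Code 617 maps back to (−7.5) + 617×0.000915527 V = -6.9351196 V.
Error = -6.935 − (−6.9351196) = 0.000119629 V = 0.120 mV.

0.120 mV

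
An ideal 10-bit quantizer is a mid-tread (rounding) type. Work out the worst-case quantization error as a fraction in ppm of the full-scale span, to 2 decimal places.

488.28 ppm

Rounding → worst-case error = ½ LSB = V_FS/2^11, so 1e+06/2048 = 488.281 ppm of full scale.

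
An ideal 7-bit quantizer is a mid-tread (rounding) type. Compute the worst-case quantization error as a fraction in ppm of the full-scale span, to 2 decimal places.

Rounding → worst-case error = ½ LSB = V_FS/2^8, so 1e+06/256 = 3906.25 ppm of full scale.

3906.25 ppm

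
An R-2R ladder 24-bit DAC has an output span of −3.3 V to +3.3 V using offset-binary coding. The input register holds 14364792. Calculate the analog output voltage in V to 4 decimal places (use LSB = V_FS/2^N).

LSB = 6.6 V / 2^24 = 0.39 µV.
V_out = (−3.3) + 14364792 × 3.93391e-07 V = 2.35097 V.

2.3510 V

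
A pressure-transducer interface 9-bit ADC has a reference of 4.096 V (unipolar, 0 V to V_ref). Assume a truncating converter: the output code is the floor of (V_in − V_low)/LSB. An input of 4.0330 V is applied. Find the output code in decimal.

code 504

LSB = 4.096 V / 512 = 8.000 mV.
(V_in − V_low)/LSB = (4.0330 − 0) / 0.008 = 504.125.
Floor → code 504.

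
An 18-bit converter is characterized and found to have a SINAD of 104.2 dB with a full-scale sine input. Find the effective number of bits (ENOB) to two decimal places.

17.02 bits

ENOB = (SINAD − 1.76) / 6.02 = (104.2 − 1.76)/6.02 = 17.017.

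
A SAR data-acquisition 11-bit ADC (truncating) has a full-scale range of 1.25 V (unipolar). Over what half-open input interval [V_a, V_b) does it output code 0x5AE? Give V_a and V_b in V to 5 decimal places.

LSB = 1.25/2^11 = 0.610 mV.
Code 0x5AE = 1454 decimal.
V_a = V_low + 1454·LSB = 0.887451 V; V_b = V_low + 1455·LSB = 0.888062 V.

[0.88745 V, 0.88806 V)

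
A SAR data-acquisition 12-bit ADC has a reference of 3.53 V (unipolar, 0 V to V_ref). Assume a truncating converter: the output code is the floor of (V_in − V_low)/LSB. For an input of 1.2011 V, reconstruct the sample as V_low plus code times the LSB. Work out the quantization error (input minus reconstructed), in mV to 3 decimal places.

LSB = 3.53/2^12 = 0.862 mV.
Scaled input = 1393.6843 LSBs, so code = 1393.
V_rec = 0 + 1393·0.000861816 = 1.2005103 V.
V_in − V_rec = 0.000589746 V = 0.590 mV.

0.590 mV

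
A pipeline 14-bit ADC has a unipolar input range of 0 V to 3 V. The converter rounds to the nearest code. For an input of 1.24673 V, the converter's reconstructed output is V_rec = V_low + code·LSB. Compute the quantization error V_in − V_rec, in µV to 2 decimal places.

LSB = 3/2^14 = 183.11 µV.
Scaled input = 6808.8081 LSBs, so code = 6809.
V_rec = 0 + 6809·0.000183105 = 1.2467651 V.
V_in − V_rec = -3.51367e-05 V = -35.14 µV.

-35.14 µV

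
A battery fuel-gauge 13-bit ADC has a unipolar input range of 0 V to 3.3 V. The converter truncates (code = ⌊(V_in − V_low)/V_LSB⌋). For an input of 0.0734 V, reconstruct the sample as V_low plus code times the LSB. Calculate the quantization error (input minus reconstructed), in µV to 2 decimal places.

84.57 µV

LSB = 3.3/2^13 = 402.83 µV.
Scaled input = 182.2099 LSBs, so code = 182.
V_rec = 0 + 182·0.000402832 = 0.07331543 V.
Error = 0.0734 − 0.07331543 = 8.45703e-05 V = 84.57 µV.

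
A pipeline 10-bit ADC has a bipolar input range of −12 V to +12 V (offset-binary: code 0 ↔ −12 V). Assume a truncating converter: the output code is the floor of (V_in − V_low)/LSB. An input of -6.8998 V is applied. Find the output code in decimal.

With 1024 levels over 24 V, one step is 23.438 mV.
(V_in − V_low)/LSB = (-6.8998 − (−12)) / 0.0234375 = 217.609.
So the output code is 217.

code 217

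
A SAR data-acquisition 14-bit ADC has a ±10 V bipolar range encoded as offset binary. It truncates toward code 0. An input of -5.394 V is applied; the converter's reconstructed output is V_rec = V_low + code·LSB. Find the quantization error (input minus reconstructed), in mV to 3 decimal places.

0.287 mV

LSB = 20/2^14 = 1.221 mV.
(V_in − V_low)/LSB = (-5.394 − (−10))/0.0012207 = 3773.2352 → code 3773 (floor).
V_rec = (−10) + 3773·0.0012207 = -5.3942871 V.
Difference: 0.000287109 V → 0.287 mV.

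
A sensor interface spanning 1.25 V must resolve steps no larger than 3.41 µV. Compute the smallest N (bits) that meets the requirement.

19 bits

Number of steps required ≥ 1.25 V / 3.41 µV = 366568.91.
Need 2^N ≥ 366568.91; 2^18 = 262144, 2^19 = 524288.
Minimum N = 19.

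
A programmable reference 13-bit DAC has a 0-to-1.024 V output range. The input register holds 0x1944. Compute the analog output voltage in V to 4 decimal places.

0.8085 V

LSB = 1.024 V / 2^13 = 125.00 µV.
Code 0x1944 = 6468 decimal.
V_out = 0 + 6468 × 0.000125 V = 0.8085 V.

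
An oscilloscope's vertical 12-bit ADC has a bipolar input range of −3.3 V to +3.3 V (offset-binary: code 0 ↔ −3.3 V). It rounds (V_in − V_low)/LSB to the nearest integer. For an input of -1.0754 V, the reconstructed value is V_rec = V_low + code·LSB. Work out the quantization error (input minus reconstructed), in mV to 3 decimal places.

One LSB is 6.6 V / 4096 = 1.611 mV.
Scaled input = 1380.6002 LSBs, so code = 1381.
Reconstructed: -1.0747559 V.
Difference: -0.000644141 V → -0.644 mV.

-0.644 mV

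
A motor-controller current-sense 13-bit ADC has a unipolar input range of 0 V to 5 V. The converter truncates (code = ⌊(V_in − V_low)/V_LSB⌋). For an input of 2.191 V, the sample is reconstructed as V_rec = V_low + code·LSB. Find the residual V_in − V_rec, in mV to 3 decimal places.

Step size: 5 V ÷ 2^13 = 0.610 mV.
Scaled input = 3589.7344 LSBs, so code = 3589.
V_rec = 0 + 3589·0.000610352 = 2.1905518 V.
Error = 2.191 − 2.1905518 = 0.000448242 V = 0.448 mV.

0.448 mV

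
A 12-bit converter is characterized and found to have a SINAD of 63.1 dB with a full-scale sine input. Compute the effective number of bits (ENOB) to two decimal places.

ENOB = (SINAD − 1.76) / 6.02 = (63.1 − 1.76)/6.02 = 10.189.

10.19 bits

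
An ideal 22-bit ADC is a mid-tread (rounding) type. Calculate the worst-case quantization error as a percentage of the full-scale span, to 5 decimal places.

Rounding → worst-case error = ½ LSB = V_FS/2^23, so 100/8388608 = 1.19209e-05 % of full scale.

0.00001 %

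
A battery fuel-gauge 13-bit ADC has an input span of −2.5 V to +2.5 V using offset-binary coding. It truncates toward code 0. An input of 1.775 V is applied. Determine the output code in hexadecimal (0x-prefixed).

With 8192 levels over 5 V, one step is 0.610 mV.
Input sits at 7004.160 steps above V_low.
So the output code is 7004.
In hexadecimal (0x-prefixed): 0x1B5C.

code 0x1B5C (decimal 7004)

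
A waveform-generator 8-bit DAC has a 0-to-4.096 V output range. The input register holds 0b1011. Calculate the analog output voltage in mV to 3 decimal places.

LSB = 4.096 V / 2^8 = 16.000 mV.
Code 0b1011 = 11 decimal.
V_out = 0 + 11 × 0.016 V = 0.176 V.
= 176.000 mV.

176.000 mV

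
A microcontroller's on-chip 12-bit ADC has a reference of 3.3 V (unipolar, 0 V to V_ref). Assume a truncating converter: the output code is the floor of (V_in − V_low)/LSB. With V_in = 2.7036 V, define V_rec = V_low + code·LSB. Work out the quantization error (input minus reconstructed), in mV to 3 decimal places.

Step size: 3.3 V ÷ 2^12 = 0.806 mV.
(V_in − V_low)/LSB = (2.7036 − 0)/0.000805664 = 3355.7411 → code 3355 (floor).
Reconstructed: 2.7030029 V.
Error = 2.7036 − 2.7030029 = 0.00059707 V = 0.597 mV.

0.597 mV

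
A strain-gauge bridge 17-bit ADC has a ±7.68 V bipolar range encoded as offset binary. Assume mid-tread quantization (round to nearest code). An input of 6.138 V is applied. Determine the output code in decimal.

Full-scale span = 15.36 V; LSB = 15.36/2^17 = 117.19 µV.
Input sits at 117913.600 steps above V_low.
So the output code is 117914.

code 117914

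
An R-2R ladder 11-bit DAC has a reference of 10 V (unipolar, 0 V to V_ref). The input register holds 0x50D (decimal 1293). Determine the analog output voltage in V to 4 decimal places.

LSB = 10 V / 2^11 = 4.883 mV.
Code 0x50D = 1293 decimal.
V_out = 0 + 1293 × 0.00488281 V = 6.31348 V.

6.3135 V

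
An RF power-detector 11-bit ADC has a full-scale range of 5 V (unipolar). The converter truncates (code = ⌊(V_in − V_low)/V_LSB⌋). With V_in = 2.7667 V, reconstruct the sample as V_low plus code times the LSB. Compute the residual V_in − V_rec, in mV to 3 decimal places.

0.587 mV

LSB = 5/2^11 = 2.441 mV.
(2.7667 − 0)/0.00244141 = 1133.2403; ⌊·⌋ gives code 1133.
V_rec = 0 + 1133·0.00244141 = 2.7661133 V.
Difference: 0.000586719 V → 0.587 mV.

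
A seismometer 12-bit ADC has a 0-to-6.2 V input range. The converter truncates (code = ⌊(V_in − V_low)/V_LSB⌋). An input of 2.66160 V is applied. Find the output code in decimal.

Full-scale span = 6.2 V; LSB = 6.2/2^12 = 1.514 mV.
(V_in − V_low)/LSB = (2.66160 − 0) / 0.00151367 = 1758.373.
⌊·⌋(1758.373) = 1758.

code 1758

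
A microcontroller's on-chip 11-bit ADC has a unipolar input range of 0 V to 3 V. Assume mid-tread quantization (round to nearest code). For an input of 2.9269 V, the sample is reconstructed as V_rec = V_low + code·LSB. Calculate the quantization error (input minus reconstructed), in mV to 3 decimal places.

0.142 mV

LSB = 3/2^11 = 1.465 mV.
Scaled input = 1998.0971 LSBs, so code = 1998.
Reconstructed: 2.9267578 V.
Difference: 0.000142188 V → 0.142 mV.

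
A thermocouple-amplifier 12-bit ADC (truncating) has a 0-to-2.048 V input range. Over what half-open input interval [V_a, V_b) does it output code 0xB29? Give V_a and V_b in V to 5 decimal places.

LSB = 2.048/2^12 = 0.500 mV.
Code 0xB29 = 2857 decimal.
V_a = V_low + 2857·LSB = 1.4285 V; V_b = V_low + 2858·LSB = 1.429 V.

[1.42850 V, 1.42900 V)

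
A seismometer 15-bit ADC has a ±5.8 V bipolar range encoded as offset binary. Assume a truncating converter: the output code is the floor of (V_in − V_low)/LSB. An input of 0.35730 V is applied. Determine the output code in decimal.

code 17393

Full-scale span = 11.6 V; LSB = 11.6/2^15 = 354.00 µV.
Input sits at 17393.311 steps above V_low.
Floor → code 17393.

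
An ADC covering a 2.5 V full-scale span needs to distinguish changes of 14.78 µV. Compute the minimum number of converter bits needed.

18 bits

Number of steps required ≥ 2.5 V / 14.78 µV = 169147.50.
Need 2^N ≥ 169147.50; 2^17 = 131072, 2^18 = 262144.
Minimum N = 18.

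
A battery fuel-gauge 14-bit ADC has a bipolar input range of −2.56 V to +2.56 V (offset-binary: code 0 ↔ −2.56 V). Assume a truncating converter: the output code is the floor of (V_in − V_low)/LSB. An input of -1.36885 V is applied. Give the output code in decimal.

Full-scale span = 5.12 V; LSB = 5.12/2^14 = 312.50 µV.
(V_in − V_low)/LSB = (-1.36885 − (−2.56)) / 0.0003125 = 3811.680.
Floor → code 3811.

code 3811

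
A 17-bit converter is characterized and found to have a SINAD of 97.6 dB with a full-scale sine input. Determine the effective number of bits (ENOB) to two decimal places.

ENOB = (SINAD − 1.76) / 6.02 = (97.6 − 1.76)/6.02 = 15.920.

15.92 bits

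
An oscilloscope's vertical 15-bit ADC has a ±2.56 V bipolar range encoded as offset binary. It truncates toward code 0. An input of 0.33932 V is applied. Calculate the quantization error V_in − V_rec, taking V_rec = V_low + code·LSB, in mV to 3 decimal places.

LSB = 5.12/2^15 = 156.25 µV.
Scaled input = 18555.6480 LSBs, so code = 18555.
Code 18555 maps back to (−2.56) + 18555×0.00015625 V = 0.33921875 V.
Difference: 0.00010125 V → 0.101 mV.

0.101 mV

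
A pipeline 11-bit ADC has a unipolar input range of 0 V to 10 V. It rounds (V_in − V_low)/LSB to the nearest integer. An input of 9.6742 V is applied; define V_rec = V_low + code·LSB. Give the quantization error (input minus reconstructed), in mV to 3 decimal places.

1.348 mV

LSB = 10/2^11 = 4.883 mV.
Scaled input = 1981.2762 LSBs, so code = 1981.
Code 1981 maps back to 0 + 1981×0.00488281 V = 9.6728516 V.
Error = 9.6742 − 9.6728516 = 0.00134844 V = 1.348 mV.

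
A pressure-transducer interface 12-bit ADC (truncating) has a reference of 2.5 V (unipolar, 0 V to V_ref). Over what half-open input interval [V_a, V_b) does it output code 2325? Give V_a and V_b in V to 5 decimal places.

LSB = 2.5/2^12 = 0.610 mV.
V_a = V_low + 2325·LSB = 1.41907 V; V_b = V_low + 2326·LSB = 1.41968 V.

[1.41907 V, 1.41968 V)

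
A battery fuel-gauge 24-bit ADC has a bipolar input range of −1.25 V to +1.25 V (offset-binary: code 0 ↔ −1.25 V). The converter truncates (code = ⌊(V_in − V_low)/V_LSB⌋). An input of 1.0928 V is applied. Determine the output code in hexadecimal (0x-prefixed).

LSB = 2.5 V / 16777216 = 0.15 µV.
(1.0928 − (−1.25)) / 1.49012e-07 = 15722264.658 LSBs.
⌊·⌋(15722264.658) = 15722264.
In hexadecimal (0x-prefixed): 0xEFE718.

code 0xEFE718 (decimal 15722264)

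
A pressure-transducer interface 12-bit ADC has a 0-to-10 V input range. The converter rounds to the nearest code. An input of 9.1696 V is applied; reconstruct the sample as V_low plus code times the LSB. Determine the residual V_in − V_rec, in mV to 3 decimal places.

-0.322 mV

Step size: 10 V ÷ 2^12 = 2.441 mV.
(9.1696 − 0)/0.00244141 = 3755.8682; round gives code 3756.
Reconstructed: 9.1699219 V.
Difference: -0.000321875 V → -0.322 mV.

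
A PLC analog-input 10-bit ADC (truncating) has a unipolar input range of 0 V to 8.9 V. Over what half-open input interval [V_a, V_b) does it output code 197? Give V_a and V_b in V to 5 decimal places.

[1.71221 V, 1.72090 V)

LSB = 8.9/2^10 = 8.691 mV.
V_a = V_low + 197·LSB = 1.71221 V; V_b = V_low + 198·LSB = 1.7209 V.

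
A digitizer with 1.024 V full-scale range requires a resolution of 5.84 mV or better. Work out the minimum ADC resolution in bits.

Number of steps required ≥ 1.024 V / 5.84 mV = 175.34.
Need 2^N ≥ 175.34; 2^7 = 128, 2^8 = 256.
Minimum N = 8.

8 bits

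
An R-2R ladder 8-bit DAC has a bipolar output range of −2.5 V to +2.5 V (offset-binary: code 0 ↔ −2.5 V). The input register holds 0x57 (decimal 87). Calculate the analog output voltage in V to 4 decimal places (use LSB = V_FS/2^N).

-0.8008 V

LSB = 5 V / 2^8 = 19.531 mV.
Code 0x57 = 87 decimal.
V_out = (−2.5) + 87 × 0.0195312 V = -0.800781 V.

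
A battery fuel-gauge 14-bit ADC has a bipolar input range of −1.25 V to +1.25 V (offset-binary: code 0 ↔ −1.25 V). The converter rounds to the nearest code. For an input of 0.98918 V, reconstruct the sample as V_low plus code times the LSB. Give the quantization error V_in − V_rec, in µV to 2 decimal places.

One LSB is 2.5 V / 16384 = 152.59 µV.
(V_in − V_low)/LSB = (0.98918 − (−1.25))/0.000152588 = 14674.6900 → code 14675 (round).
Code 14675 maps back to (−1.25) + 14675×0.000152588 V = 0.98922729 V.
V_in − V_rec = -4.72949e-05 V = -47.29 µV.

-47.29 µV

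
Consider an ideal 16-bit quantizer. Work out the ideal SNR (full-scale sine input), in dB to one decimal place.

SNR ≈ 6.02·N + 1.76 dB = 6.02·16 + 1.76 = 98.08 dB.

98.1 dB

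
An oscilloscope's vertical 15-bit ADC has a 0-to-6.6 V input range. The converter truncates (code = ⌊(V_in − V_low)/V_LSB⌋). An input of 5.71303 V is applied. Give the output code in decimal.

code 28364

LSB = 6.6 V / 32768 = 201.42 µV.
Input sits at 28364.328 steps above V_low.
So the output code is 28364.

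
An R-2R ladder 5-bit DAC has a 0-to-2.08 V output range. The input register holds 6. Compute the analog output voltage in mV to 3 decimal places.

390.000 mV

LSB = 2.08 V / 2^5 = 65.000 mV.
V_out = 0 + 6 × 0.065 V = 0.39 V.
= 390.000 mV.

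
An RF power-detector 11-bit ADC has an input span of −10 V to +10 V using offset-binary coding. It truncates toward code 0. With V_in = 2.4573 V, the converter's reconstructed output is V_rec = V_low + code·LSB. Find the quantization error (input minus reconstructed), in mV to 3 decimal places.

6.128 mV

LSB = 20/2^11 = 9.766 mV.
(2.4573 − (−10))/0.00976562 = 1275.6275; ⌊·⌋ gives code 1275.
Code 1275 maps back to (−10) + 1275×0.00976562 V = 2.4511719 V.
Difference: 0.00612812 V → 6.128 mV.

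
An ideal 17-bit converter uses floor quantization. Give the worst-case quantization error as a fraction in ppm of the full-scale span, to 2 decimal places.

Truncating → worst-case error = 1 LSB = V_FS/2^17, so 1e+06/131072 = 7.62939 ppm of full scale.

7.63 ppm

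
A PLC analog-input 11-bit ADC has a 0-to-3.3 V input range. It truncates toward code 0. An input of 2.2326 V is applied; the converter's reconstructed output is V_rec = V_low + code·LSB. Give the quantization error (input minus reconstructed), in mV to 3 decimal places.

0.911 mV

Step size: 3.3 V ÷ 2^11 = 1.611 mV.
(V_in − V_low)/LSB = (2.2326 − 0)/0.00161133 = 1385.5651 → code 1385 (floor).
V_rec = 0 + 1385·0.00161133 = 2.2316895 V.
V_in − V_rec = 0.000910547 V = 0.911 mV.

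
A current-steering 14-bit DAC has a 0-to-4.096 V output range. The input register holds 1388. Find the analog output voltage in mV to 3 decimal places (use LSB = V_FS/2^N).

LSB = 4.096 V / 2^14 = 250.00 µV.
V_out = 0 + 1388 × 0.00025 V = 0.347 V.
= 347.000 mV.

347.000 mV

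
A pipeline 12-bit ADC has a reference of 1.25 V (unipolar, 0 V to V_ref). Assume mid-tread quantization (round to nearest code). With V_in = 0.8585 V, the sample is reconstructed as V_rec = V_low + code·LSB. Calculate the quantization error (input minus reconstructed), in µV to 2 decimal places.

40.53 µV

Step size: 1.25 V ÷ 2^12 = 305.18 µV.
Scaled input = 2813.1328 LSBs, so code = 2813.
Code 2813 maps back to 0 + 2813×0.000305176 V = 0.85845947 V.
V_in − V_rec = 4.05273e-05 V = 40.53 µV.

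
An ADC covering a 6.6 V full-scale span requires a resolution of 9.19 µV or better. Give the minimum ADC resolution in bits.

Number of steps required ≥ 6.6 V / 9.19 µV = 718171.93.
Need 2^N ≥ 718171.93; 2^19 = 524288, 2^20 = 1048576.
Minimum N = 20.

20 bits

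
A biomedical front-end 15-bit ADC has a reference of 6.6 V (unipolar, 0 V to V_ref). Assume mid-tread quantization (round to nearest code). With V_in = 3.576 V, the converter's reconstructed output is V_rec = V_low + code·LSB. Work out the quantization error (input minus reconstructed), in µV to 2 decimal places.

60.06 µV

LSB = 6.6/2^15 = 201.42 µV.
(V_in − V_low)/LSB = (3.576 − 0)/0.000201416 = 17754.2982 → code 17754 (round).
Code 17754 maps back to 0 + 17754×0.000201416 V = 3.5759399 V.
Difference: 6.00586e-05 V → 60.06 µV.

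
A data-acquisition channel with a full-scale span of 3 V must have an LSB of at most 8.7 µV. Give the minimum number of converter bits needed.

Number of steps required ≥ 3 V / 8.7 µV = 344827.59.
Need 2^N ≥ 344827.59; 2^18 = 262144, 2^19 = 524288.
Minimum N = 19.

19 bits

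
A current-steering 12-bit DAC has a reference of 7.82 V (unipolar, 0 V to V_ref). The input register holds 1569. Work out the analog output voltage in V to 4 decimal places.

2.9955 V

LSB = 7.82 V / 2^12 = 1.909 mV.
V_out = 0 + 1569 × 0.00190918 V = 2.9955 V.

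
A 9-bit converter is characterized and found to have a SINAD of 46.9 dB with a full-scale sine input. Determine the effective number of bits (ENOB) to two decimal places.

ENOB = (SINAD − 1.76) / 6.02 = (46.9 − 1.76)/6.02 = 7.498.

7.50 bits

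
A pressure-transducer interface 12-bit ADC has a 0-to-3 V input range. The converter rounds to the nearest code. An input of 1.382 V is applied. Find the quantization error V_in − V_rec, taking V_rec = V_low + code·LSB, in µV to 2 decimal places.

-80.08 µV

LSB = 3/2^12 = 0.732 mV.
(V_in − V_low)/LSB = (1.382 − 0)/0.000732422 = 1886.8907 → code 1887 (round).
Code 1887 maps back to 0 + 1887×0.000732422 V = 1.3820801 V.
V_in − V_rec = -8.00781e-05 V = -80.08 µV.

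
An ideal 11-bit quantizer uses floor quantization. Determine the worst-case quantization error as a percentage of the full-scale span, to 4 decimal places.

Truncating → worst-case error = 1 LSB = V_FS/2^11, so 100/2048 = 0.0488281 % of full scale.

0.0488 %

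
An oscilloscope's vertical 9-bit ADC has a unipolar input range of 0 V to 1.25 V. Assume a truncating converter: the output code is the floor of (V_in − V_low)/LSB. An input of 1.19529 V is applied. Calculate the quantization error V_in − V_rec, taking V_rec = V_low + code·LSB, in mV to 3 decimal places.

One LSB is 1.25 V / 512 = 2.441 mV.
(1.19529 − 0)/0.00244141 = 489.5908; ⌊·⌋ gives code 489.
Reconstructed: 1.1938477 V.
Error = 1.19529 − 1.1938477 = 0.00144234 V = 1.442 mV.

1.442 mV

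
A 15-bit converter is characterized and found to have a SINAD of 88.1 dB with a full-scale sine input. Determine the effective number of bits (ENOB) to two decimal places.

ENOB = (SINAD − 1.76) / 6.02 = (88.1 − 1.76)/6.02 = 14.342.

14.34 bits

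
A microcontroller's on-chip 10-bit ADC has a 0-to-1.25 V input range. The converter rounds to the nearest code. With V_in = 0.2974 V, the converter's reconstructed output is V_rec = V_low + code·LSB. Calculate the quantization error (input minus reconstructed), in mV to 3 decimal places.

Step size: 1.25 V ÷ 2^10 = 1.221 mV.
(V_in − V_low)/LSB = (0.2974 − 0)/0.0012207 = 243.6301 → code 244 (round).
V_rec = 0 + 244·0.0012207 = 0.29785156 V.
Difference: -0.000451562 V → -0.452 mV.

-0.452 mV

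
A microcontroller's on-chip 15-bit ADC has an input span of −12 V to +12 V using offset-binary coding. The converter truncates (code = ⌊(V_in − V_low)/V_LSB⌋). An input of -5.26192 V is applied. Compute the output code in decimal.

Full-scale span = 24 V; LSB = 24/2^15 = 0.732 mV.
(V_in − V_low)/LSB = (-5.26192 − (−12)) / 0.000732422 = 9199.725.
Floor → code 9199.

code 9199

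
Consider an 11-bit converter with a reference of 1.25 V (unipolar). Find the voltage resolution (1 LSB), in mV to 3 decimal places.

0.610 mV

Full-scale span = 1.25 V.
LSB = 1.25 / 2^11 = 1.25 / 2048 = 0.000610352 V = 0.610 mV.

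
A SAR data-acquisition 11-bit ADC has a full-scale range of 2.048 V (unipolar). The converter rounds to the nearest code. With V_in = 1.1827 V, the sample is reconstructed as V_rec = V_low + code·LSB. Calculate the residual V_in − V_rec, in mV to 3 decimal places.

-0.300 mV

One LSB is 2.048 V / 2048 = 1.000 mV.
Scaled input = 1182.7000 LSBs, so code = 1183.
V_rec = 0 + 1183·0.001 = 1.183 V.
Error = 1.1827 − 1.183 = -0.0003 V = -0.300 mV.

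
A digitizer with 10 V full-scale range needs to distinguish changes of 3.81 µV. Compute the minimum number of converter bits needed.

22 bits

Number of steps required ≥ 10 V / 3.81 µV = 2624671.92.
Need 2^N ≥ 2624671.92; 2^21 = 2097152, 2^22 = 4194304.
Minimum N = 22.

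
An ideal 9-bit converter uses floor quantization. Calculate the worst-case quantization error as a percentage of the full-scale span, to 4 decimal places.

0.1953 %

Truncating → worst-case error = 1 LSB = V_FS/2^9, so 100/512 = 0.195312 % of full scale.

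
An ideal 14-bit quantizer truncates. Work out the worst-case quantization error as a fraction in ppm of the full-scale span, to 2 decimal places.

61.04 ppm

Truncating → worst-case error = 1 LSB = V_FS/2^14, so 1e+06/16384 = 61.0352 ppm of full scale.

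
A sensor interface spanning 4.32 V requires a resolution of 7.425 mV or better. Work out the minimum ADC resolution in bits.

10 bits

Number of steps required ≥ 4.32 V / 7.425 mV = 581.82.
Need 2^N ≥ 581.82; 2^9 = 512, 2^10 = 1024.
Minimum N = 10.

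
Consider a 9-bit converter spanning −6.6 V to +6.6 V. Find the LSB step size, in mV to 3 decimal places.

25.781 mV

Full-scale span = 13.2 V.
LSB = 13.2 / 2^9 = 13.2 / 512 = 0.0257812 V = 25.781 mV.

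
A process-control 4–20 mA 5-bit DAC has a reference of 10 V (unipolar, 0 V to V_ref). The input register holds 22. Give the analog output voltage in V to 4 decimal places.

6.8750 V

LSB = 10 V / 2^5 = 312.500 mV.
V_out = 0 + 22 × 0.3125 V = 6.875 V.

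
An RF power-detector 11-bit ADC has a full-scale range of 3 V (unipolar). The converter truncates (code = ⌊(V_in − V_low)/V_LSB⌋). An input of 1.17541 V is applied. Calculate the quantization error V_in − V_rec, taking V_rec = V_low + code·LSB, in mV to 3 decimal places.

0.605 mV

Step size: 3 V ÷ 2^11 = 1.465 mV.
Scaled input = 802.4132 LSBs, so code = 802.
Reconstructed: 1.1748047 V.
Difference: 0.000605312 V → 0.605 mV.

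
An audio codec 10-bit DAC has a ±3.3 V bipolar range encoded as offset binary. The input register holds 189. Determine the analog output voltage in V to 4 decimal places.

LSB = 6.6 V / 2^10 = 6.445 mV.
V_out = (−3.3) + 189 × 0.00644531 V = -2.08184 V.

-2.0818 V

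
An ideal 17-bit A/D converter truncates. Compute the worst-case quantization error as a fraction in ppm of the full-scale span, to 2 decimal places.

Truncating → worst-case error = 1 LSB = V_FS/2^17, so 1e+06/131072 = 7.62939 ppm of full scale.

7.63 ppm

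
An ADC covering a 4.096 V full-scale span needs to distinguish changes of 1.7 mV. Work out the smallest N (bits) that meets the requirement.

12 bits

Number of steps required ≥ 4.096 V / 1.7 mV = 2409.41.
Need 2^N ≥ 2409.41; 2^11 = 2048, 2^12 = 4096.
Minimum N = 12.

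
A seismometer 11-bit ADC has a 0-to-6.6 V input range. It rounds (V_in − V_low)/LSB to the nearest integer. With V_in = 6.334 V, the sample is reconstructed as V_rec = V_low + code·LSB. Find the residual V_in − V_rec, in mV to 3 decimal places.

1.480 mV

LSB = 6.6/2^11 = 3.223 mV.
Scaled input = 1965.4594 LSBs, so code = 1965.
Code 1965 maps back to 0 + 1965×0.00322266 V = 6.3325195 V.
Error = 6.334 − 6.3325195 = 0.00148047 V = 1.480 mV.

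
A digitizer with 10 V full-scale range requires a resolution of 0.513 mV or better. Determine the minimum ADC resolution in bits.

15 bits

Number of steps required ≥ 10 V / 0.513 mV = 19493.18.
Need 2^N ≥ 19493.18; 2^14 = 16384, 2^15 = 32768.
Minimum N = 15.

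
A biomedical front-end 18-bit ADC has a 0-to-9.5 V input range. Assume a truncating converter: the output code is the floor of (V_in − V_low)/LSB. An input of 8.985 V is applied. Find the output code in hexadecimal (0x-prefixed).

With 262144 levels over 9.5 V, one step is 36.24 µV.
Input sits at 247933.036 steps above V_low.
⌊·⌋(247933.036) = 247933.
In hexadecimal (0x-prefixed): 0x3C87D.

code 0x3C87D (decimal 247933)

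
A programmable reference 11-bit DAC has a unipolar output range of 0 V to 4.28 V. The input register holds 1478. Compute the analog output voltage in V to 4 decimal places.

LSB = 4.28 V / 2^11 = 2.090 mV.
V_out = 0 + 1478 × 0.00208984 V = 3.08879 V.

3.0888 V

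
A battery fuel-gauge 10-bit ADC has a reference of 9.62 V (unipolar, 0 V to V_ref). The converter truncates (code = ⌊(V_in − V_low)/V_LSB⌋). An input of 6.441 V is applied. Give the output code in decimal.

Full-scale span = 9.62 V; LSB = 9.62/2^10 = 9.395 mV.
(6.441 − 0) / 0.00939453 = 685.612 LSBs.
So the output code is 685.

code 685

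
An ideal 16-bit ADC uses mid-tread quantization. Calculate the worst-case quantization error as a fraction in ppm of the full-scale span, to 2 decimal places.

Rounding → worst-case error = ½ LSB = V_FS/2^17, so 1e+06/131072 = 7.62939 ppm of full scale.

7.63 ppm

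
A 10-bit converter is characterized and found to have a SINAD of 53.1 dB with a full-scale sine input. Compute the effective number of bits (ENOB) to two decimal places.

8.53 bits

ENOB = (SINAD − 1.76) / 6.02 = (53.1 − 1.76)/6.02 = 8.528.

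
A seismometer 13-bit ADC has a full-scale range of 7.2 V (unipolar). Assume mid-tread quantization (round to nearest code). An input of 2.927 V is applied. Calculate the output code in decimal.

Full-scale span = 7.2 V; LSB = 7.2/2^13 = 0.879 mV.
(V_in − V_low)/LSB = (2.927 − 0) / 0.000878906 = 3330.276.
So the output code is 3330.

code 3330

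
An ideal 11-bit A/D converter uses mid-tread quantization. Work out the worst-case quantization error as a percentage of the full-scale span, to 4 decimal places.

0.0244 %

Rounding → worst-case error = ½ LSB = V_FS/2^12, so 100/4096 = 0.0244141 % of full scale.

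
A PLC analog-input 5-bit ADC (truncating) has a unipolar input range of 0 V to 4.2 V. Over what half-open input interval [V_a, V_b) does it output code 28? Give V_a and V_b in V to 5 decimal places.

LSB = 4.2/2^5 = 131.250 mV.
V_a = V_low + 28·LSB = 3.675 V; V_b = V_low + 29·LSB = 3.80625 V.

[3.67500 V, 3.80625 V)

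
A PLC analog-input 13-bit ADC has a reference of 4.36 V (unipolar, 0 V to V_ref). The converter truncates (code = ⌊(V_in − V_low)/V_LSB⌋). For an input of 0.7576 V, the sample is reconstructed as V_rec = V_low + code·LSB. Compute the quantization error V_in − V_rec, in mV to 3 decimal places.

0.242 mV

Step size: 4.36 V ÷ 2^13 = 0.532 mV.
(0.7576 − 0)/0.000532227 = 1423.4539; ⌊·⌋ gives code 1423.
V_rec = 0 + 1423·0.000532227 = 0.7573584 V.
Error = 0.7576 − 0.7573584 = 0.000241602 V = 0.242 mV.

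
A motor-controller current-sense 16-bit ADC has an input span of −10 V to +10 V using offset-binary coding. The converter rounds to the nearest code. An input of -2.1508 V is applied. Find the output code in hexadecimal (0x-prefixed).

Full-scale span = 20 V; LSB = 20/2^16 = 305.18 µV.
Input sits at 25720.259 steps above V_low.
So the output code is 25720.
In hexadecimal (0x-prefixed): 0x6478.

code 0x6478 (decimal 25720)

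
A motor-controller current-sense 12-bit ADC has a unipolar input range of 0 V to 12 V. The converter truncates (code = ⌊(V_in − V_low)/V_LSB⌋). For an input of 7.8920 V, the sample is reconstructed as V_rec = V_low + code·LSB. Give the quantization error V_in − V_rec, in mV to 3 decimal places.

One LSB is 12 V / 4096 = 2.930 mV.
Scaled input = 2693.8027 LSBs, so code = 2693.
Reconstructed: 7.8896484 V.
Difference: 0.00235156 V → 2.352 mV.

2.352 mV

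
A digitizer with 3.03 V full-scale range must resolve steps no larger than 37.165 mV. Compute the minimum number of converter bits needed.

7 bits

Number of steps required ≥ 3.03 V / 37.165 mV = 81.53.
Need 2^N ≥ 81.53; 2^6 = 64, 2^7 = 128.
Minimum N = 7.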